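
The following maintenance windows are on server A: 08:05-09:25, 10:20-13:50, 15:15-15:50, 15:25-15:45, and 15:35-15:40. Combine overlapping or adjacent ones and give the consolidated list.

08:05-09:25, 10:20-13:50, 15:15-15:50

10:20-13:50 is disjoint → start new block.
15:15-15:50 is disjoint → start new block.
15:25-15:45 overlaps/touches 15:15-15:50 → extend to 15:15-15:50.
15:35-15:40 overlaps/touches 15:15-15:50 → extend to 15:15-15:50.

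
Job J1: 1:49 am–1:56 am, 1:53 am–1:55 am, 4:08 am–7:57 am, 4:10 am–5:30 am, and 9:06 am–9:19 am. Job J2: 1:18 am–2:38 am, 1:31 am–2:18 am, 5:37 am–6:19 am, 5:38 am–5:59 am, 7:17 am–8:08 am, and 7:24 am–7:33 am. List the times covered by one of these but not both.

1:18 am–1:49 am, 1:56 am–2:38 am, 4:08 am–5:37 am, 6:19 am–7:17 am, 7:57 am–8:08 am, 9:06 am–9:19 am

Merge the first list: 1:49 am–1:56 am, 4:08 am–7:57 am, 9:06 am–9:19 am.
Merge the second list: 1:18 am–2:38 am, 5:37 am–6:19 am, 7:17 am–8:08 am.
A \ B = 4:08 am–5:37 am, 6:19 am–7:17 am, 9:06 am–9:19 am.
B \ A = 1:18 am–1:49 am, 1:56 am–2:38 am, 7:57 am–8:08 am.
Union of the two gives the symmetric difference.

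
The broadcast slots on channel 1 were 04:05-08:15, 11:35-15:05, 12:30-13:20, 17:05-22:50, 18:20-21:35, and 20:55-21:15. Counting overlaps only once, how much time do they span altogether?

Merged: 04:05–08:15, 11:35–15:05, 17:05–22:50.
Lengths: 4 h 10 min + 3 h 30 min + 5 h 45 min = 13 h 25 min.

13 h 25 min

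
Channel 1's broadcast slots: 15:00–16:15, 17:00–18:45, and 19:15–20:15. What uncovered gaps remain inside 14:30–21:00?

14:30–15:00, 16:15–17:00, 18:45–19:15, 20:15–21:00

The merged coverage is 15:00–16:15, 17:00–18:45, 19:15–20:15.
Complement within 14:30–21:00: 14:30–15:00, 16:15–17:00, 18:45–19:15, 20:15–21:00.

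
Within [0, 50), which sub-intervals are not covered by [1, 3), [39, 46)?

[0, 1) ∪ [3, 39) ∪ [46, 50)

Covered (merged): [1, 3), [39, 46).
Complement within [0, 50): [0, 1), [3, 39), [46, 50).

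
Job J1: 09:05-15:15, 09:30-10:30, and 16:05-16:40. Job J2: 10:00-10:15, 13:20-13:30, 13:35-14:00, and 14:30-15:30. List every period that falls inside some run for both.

10:00-10:15, 13:20-13:30, 13:35-14:00, 14:30-15:15

A, merged: 09:05-15:15, 16:05-16:40.
09:05-15:15 overlaps B on 10:00-10:15, 13:20-13:30, 13:35-14:00, 14:30-15:15.
16:05-16:40 falls entirely outside B.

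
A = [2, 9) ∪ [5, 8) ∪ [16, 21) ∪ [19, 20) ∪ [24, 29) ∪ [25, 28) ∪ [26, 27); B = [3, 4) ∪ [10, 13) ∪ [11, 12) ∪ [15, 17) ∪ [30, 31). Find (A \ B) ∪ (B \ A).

[2, 3) ∪ [4, 9) ∪ [10, 13) ∪ [15, 16) ∪ [17, 21) ∪ [24, 29) ∪ [30, 31)

First set merges to [2, 9), [16, 21), [24, 29).
Second set merges to [3, 4), [10, 13), [15, 17), [30, 31).
A but not B: [2, 3), [4, 9), [17, 21), [24, 29).
B but not A: [10, 13), [15, 16), [30, 31).
Combining gives A △ B.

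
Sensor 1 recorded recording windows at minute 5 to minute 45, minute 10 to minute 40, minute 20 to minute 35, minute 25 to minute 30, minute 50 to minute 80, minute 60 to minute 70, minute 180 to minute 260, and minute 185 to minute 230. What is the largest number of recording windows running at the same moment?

Walk the sorted start/end points keeping a running depth.
The depth first hits 4 at minute 25.

4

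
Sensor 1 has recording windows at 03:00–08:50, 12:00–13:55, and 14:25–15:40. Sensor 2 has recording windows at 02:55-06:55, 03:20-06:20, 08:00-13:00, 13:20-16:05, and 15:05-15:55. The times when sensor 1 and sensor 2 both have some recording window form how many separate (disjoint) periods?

5

Second set merges to 02:55–06:55, 08:00–13:00, 13:20–16:05.
A ∩ B = 03:00–06:55, 08:00–08:50, 12:00–13:00, 13:20–13:55, 14:25–15:40.
That is 5 disjoint pieces.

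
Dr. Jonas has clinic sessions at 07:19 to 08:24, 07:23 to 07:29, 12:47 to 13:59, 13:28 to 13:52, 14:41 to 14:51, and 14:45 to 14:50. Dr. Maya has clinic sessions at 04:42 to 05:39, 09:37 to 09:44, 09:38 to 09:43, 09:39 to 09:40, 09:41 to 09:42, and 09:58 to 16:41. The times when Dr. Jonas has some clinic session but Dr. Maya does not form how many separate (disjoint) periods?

1

Merge the first list: 07:19-08:24, 12:47-13:59, 14:41-14:51.
Merge the second list: 04:42-05:39, 09:37-09:44, 09:58-16:41.
A \ B = 07:19-08:24.
That is 1 disjoint piece.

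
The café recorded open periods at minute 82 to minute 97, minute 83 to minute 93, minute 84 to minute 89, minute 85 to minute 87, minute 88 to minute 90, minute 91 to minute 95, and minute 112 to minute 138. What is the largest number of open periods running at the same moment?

4

Sweep endpoints in order; track running count of active intervals.
Peak of 4 reached at minute 85.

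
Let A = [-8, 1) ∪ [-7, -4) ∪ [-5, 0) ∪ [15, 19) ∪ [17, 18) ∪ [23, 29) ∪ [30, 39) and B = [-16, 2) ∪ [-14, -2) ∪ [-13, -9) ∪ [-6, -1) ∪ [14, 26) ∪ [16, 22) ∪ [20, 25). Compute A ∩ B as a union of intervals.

[-8, 1) ∪ [15, 19) ∪ [23, 26)

A, merged: [-8, 1), [15, 19), [23, 29), [30, 39).
B, merged: [-16, 2), [14, 26).
[-8, 1) ∩ B → [-8, 1).
[15, 19) ∩ B → [15, 19).
[23, 29) ∩ B → [23, 26).
[30, 39) meets no B interval.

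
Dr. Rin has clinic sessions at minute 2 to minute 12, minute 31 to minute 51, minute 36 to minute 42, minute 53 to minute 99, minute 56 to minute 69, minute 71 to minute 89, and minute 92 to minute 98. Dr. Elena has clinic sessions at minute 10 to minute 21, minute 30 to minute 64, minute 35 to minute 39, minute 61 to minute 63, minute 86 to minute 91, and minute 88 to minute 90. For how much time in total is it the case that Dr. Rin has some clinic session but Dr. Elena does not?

Merge the first list: minute 2 to minute 12, minute 31 to minute 51, minute 53 to minute 99.
Merge the second list: minute 10 to minute 21, minute 30 to minute 64, minute 86 to minute 91.
A \ B = minute 2 to minute 10, minute 64 to minute 86, minute 91 to minute 99.
Total: 8 minutes + 22 minutes + 8 minutes = 38 minutes.

38 minutes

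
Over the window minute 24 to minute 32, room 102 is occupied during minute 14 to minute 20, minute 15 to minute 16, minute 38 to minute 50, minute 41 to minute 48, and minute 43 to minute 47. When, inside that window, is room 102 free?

The merged coverage is minute 14 to minute 20, minute 38 to minute 50.
Uncovered inside minute 24 to minute 32: minute 24 to minute 32.

minute 24 to minute 32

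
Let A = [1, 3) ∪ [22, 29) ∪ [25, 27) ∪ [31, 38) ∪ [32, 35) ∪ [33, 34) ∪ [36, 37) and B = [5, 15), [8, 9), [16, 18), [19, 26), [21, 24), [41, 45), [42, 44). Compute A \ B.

A, merged: [1, 3), [22, 29), [31, 38).
B, merged: [5, 15), [16, 18), [19, 26), [41, 45).
[1, 3): nothing removed.
[22, 29) \ B = [26, 29).
[31, 38): nothing removed.

[1, 3) ∪ [26, 29) ∪ [31, 38)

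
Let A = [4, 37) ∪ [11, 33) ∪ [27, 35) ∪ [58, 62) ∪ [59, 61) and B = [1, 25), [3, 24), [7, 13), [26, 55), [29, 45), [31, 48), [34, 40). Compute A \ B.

[25, 26) ∪ [58, 62)

First set merges to [4, 37), [58, 62).
Second set merges to [1, 25), [26, 55).
[4, 37) minus B → [25, 26).
[58, 62): no B overlap → unchanged.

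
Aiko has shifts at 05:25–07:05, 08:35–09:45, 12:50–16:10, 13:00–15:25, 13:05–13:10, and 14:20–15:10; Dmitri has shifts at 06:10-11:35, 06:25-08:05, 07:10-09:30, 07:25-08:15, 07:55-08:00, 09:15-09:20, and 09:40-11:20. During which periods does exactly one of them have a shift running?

First set merges to 05:25–07:05, 08:35–09:45, 12:50–16:10.
Second set merges to 06:10–11:35.
A \ B = 05:25–06:10, 12:50–16:10.
B \ A = 07:05–08:35, 09:45–11:35.
Union of the two gives the symmetric difference.

05:25–06:10, 07:05–08:35, 09:45–11:35, 12:50–16:10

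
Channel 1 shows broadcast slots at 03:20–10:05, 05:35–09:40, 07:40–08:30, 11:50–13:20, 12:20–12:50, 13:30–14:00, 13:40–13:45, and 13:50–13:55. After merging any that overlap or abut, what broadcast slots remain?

03:20–10:05, 11:50–13:20, 13:30–14:00

05:35–09:40 overlaps/touches 03:20–10:05 → extend to 03:20–10:05.
07:40–08:30 overlaps/touches 03:20–10:05 → extend to 03:20–10:05.
11:50–13:20 is disjoint → start new block.
12:20–12:50 overlaps/touches 11:50–13:20 → extend to 11:50–13:20.
13:30–14:00 is disjoint → start new block.
13:40–13:45 overlaps/touches 13:30–14:00 → extend to 13:30–14:00.
13:50–13:55 overlaps/touches 13:30–14:00 → extend to 13:30–14:00.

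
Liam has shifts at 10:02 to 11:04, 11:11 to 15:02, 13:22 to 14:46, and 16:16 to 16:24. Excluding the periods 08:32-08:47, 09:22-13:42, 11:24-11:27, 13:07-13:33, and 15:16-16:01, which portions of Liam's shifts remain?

13:42–15:02, 16:16–16:24

A, merged: 10:02–11:04, 11:11–15:02, 16:16–16:24.
B, merged: 08:32–08:47, 09:22–13:42, 15:16–16:01.
10:02–11:04: fully covered by B → removed.
11:11–15:02 minus B → 13:42–15:02.
16:16–16:24: no B overlap → unchanged.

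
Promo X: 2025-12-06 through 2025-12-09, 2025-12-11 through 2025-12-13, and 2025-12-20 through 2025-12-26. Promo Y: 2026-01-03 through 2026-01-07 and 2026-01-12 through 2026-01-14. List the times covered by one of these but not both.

2025-12-06 through 2025-12-09, 2025-12-11 through 2025-12-13, 2025-12-20 through 2025-12-26, 2026-01-03 through 2026-01-07, 2026-01-12 through 2026-01-14

A but not B: 2025-12-06 through 2025-12-09, 2025-12-11 through 2025-12-13, 2025-12-20 through 2025-12-26.
B but not A: 2026-01-03 through 2026-01-07, 2026-01-12 through 2026-01-14.
Combining gives A △ B.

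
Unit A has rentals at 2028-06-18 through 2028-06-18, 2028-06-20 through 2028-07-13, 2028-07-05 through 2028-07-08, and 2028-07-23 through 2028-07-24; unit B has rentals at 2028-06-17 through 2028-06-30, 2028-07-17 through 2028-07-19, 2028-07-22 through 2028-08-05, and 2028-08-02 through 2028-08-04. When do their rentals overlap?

Merge the first list: 2028-06-18 through 2028-06-18, 2028-06-20 through 2028-07-13, 2028-07-23 through 2028-07-24.
Merge the second list: 2028-06-17 through 2028-06-30, 2028-07-17 through 2028-07-19, 2028-07-22 through 2028-08-05.
2028-06-18 through 2028-06-18 ∩ B → 2028-06-18 through 2028-06-18.
2028-06-20 through 2028-07-13 ∩ B → 2028-06-20 through 2028-06-30.
2028-07-23 through 2028-07-24 ∩ B → 2028-07-23 through 2028-07-24.

2028-06-18 through 2028-06-18, 2028-06-20 through 2028-06-30, 2028-07-23 through 2028-07-24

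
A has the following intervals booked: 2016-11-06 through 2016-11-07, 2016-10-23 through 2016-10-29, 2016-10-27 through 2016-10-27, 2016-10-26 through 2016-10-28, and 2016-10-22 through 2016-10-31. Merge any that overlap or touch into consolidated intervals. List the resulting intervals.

2016-10-22 through 2016-10-31, 2016-11-06 through 2016-11-07

Sort by start: 2016-10-22 through 2016-10-31, 2016-10-23 through 2016-10-29, 2016-10-26 through 2016-10-28, 2016-10-27 through 2016-10-27, 2016-11-06 through 2016-11-07.
2016-10-23 through 2016-10-29 overlaps/touches 2016-10-22 through 2016-10-31 → extend to 2016-10-22 through 2016-10-31.
2016-10-26 through 2016-10-28 overlaps/touches 2016-10-22 through 2016-10-31 → extend to 2016-10-22 through 2016-10-31.
2016-10-27 through 2016-10-27 overlaps/touches 2016-10-22 through 2016-10-31 → extend to 2016-10-22 through 2016-10-31.
2016-11-06 through 2016-11-07 is disjoint → start new block.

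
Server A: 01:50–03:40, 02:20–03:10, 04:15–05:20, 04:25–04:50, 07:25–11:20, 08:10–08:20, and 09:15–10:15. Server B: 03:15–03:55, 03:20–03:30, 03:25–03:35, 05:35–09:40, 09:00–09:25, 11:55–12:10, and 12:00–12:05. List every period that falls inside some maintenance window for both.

03:15–03:40, 07:25–09:40

Merge the first list: 01:50–03:40, 04:15–05:20, 07:25–11:20.
Merge the second list: 03:15–03:55, 05:35–09:40, 11:55–12:10.
01:50–03:40 overlaps B on 03:15–03:40.
04:15–05:20 falls entirely outside B.
07:25–11:20 overlaps B on 07:25–09:40.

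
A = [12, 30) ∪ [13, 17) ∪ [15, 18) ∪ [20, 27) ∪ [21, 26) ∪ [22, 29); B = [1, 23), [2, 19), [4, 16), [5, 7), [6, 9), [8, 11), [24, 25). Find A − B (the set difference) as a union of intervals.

A, merged: [12, 30).
B, merged: [1, 23), [24, 25).
[12, 30) \ B = [23, 24), [25, 30).

[23, 24) ∪ [25, 30)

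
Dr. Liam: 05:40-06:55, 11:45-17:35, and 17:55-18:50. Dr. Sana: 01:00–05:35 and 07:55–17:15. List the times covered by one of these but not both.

01:00-05:35, 05:40-06:55, 07:55-11:45, 17:15-17:35, 17:55-18:50

A \ B = 05:40-06:55, 17:15-17:35, 17:55-18:50.
B \ A = 01:00-05:35, 07:55-11:45.
Union of the two gives the symmetric difference.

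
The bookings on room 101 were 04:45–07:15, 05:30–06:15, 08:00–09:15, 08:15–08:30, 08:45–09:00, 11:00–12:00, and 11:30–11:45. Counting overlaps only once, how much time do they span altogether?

Merged: 04:45–07:15, 08:00–09:15, 11:00–12:00.
Lengths: 2 h 30 min + 1 h 15 min + 1 h = 4 h 45 min.

4 h 45 min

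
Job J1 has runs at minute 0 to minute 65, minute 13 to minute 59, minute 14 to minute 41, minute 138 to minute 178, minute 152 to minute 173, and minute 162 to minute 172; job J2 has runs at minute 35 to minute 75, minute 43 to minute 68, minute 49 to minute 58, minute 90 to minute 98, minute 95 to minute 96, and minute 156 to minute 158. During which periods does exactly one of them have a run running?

minute 0 to minute 35, minute 65 to minute 75, minute 90 to minute 98, minute 138 to minute 156, minute 158 to minute 178

A, merged: minute 0 to minute 65, minute 138 to minute 178.
B, merged: minute 35 to minute 75, minute 90 to minute 98, minute 156 to minute 158.
A \ B = minute 0 to minute 35, minute 138 to minute 156, minute 158 to minute 178.
B \ A = minute 65 to minute 75, minute 90 to minute 98.
Union of the two gives the symmetric difference.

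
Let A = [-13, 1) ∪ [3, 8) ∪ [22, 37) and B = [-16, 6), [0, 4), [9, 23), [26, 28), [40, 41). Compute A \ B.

B, merged: [-16, 6), [9, 23), [26, 28), [40, 41).
[-13, 1): entirely removed.
[3, 8) \ B = [6, 8).
[22, 37) \ B = [23, 26), [28, 37).

[6, 8) ∪ [23, 26) ∪ [28, 37)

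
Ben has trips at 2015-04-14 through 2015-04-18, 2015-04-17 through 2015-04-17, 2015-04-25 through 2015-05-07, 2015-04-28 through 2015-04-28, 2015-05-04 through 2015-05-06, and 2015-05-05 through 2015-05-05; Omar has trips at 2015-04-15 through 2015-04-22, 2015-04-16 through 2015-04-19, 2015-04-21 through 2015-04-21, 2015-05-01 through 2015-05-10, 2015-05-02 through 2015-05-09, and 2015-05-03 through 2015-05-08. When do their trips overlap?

2015-04-15 through 2015-04-18, 2015-05-01 through 2015-05-07

First set merges to 2015-04-14 through 2015-04-18, 2015-04-25 through 2015-05-07.
Second set merges to 2015-04-15 through 2015-04-22, 2015-05-01 through 2015-05-10.
2015-04-14 through 2015-04-18 meets the second set on 2015-04-15 through 2015-04-18.
2015-04-25 through 2015-05-07 meets the second set on 2015-05-01 through 2015-05-07.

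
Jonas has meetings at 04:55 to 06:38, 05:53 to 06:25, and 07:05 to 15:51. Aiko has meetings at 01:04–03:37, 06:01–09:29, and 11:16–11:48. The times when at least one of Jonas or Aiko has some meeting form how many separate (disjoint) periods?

A, merged: 04:55-06:38, 07:05-15:51.
A ∪ B = 01:04-03:37, 04:55-15:51.
That is 2 disjoint pieces.

2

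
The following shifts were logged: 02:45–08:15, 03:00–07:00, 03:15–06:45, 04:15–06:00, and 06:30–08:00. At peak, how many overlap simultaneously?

At 04:15, 4 of the intervals are simultaneously active.
No point has more.

4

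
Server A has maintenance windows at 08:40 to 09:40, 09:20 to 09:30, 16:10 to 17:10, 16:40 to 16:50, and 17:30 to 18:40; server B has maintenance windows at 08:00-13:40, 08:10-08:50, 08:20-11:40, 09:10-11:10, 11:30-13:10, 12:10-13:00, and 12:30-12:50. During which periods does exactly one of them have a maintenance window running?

08:00-08:40, 09:40-13:40, 16:10-17:10, 17:30-18:40

First set merges to 08:40-09:40, 16:10-17:10, 17:30-18:40.
Second set merges to 08:00-13:40.
A \ B = 16:10-17:10, 17:30-18:40.
B \ A = 08:00-08:40, 09:40-13:40.
Union of the two gives the symmetric difference.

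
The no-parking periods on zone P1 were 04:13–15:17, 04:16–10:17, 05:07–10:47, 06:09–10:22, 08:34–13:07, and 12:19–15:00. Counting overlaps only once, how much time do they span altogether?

11 h 4 min

Merged: 04:13-15:17.
Length: 11 h 4 min.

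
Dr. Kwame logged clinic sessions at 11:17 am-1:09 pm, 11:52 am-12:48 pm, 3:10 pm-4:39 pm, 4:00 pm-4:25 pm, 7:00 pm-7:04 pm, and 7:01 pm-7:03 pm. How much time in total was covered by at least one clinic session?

3 h 25 min

Merged: 11:17 am–1:09 pm, 3:10 pm–4:39 pm, 7:00 pm–7:04 pm.
Lengths: 1 h 52 min + 1 h 29 min + 4 min = 3 h 25 min.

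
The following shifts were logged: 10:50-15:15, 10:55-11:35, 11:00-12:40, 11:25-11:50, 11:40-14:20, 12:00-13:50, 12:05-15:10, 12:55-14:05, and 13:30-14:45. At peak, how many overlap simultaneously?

At 13:30, 6 of the intervals are simultaneously active.
No point has more.

6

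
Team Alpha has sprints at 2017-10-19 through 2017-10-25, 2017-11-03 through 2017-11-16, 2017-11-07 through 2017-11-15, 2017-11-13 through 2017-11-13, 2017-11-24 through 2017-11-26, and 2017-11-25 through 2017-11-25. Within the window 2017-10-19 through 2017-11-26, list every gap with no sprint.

2017-10-26 through 2017-11-02, 2017-11-17 through 2017-11-23

After merging, the occupied span is 2017-10-19 through 2017-10-25, 2017-11-03 through 2017-11-16, 2017-11-24 through 2017-11-26.
Complement within 2017-10-19 through 2017-11-26: 2017-10-26 through 2017-11-02, 2017-11-17 through 2017-11-23.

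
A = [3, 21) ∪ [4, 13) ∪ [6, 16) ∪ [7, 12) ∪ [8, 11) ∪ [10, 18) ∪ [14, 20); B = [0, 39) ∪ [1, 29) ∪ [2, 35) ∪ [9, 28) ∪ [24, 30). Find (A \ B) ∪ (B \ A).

[0, 3) ∪ [21, 39)

A, merged: [3, 21).
B, merged: [0, 39).
Only in the first: none.
Only in the second: [0, 3), [21, 39).
Together these are the periods covered by exactly one.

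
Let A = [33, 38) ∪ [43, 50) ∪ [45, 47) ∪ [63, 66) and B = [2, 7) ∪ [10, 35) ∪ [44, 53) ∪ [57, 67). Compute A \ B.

First set merges to [33, 38), [43, 50), [63, 66).
[33, 38) \ B = [35, 38).
[43, 50) \ B = [43, 44).
[63, 66): entirely removed.

[35, 38) ∪ [43, 44)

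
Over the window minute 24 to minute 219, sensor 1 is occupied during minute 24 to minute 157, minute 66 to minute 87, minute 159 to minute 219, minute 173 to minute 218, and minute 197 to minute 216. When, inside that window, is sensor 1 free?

minute 157 to minute 159

After merging, the occupied span is minute 24 to minute 157, minute 159 to minute 219.
Complement within minute 24 to minute 219: minute 157 to minute 159.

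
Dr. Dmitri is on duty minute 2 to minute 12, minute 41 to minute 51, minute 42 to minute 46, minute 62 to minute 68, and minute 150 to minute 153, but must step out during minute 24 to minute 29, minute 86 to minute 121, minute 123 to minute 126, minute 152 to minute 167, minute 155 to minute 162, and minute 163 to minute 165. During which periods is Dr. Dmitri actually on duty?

minute 2 to minute 12, minute 41 to minute 51, minute 62 to minute 68, minute 150 to minute 152

A, merged: minute 2 to minute 12, minute 41 to minute 51, minute 62 to minute 68, minute 150 to minute 153.
B, merged: minute 24 to minute 29, minute 86 to minute 121, minute 123 to minute 126, minute 152 to minute 167.
minute 2 to minute 12 is untouched.
minute 41 to minute 51 is untouched.
minute 62 to minute 68 is untouched.
minute 150 to minute 153 with B removed leaves minute 150 to minute 152.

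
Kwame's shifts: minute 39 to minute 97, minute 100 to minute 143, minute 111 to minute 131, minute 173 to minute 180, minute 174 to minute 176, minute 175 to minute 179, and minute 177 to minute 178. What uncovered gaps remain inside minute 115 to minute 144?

minute 143 to minute 144

The merged coverage is minute 39 to minute 97, minute 100 to minute 143, minute 173 to minute 180.
Gaps within minute 115 to minute 144: minute 143 to minute 144.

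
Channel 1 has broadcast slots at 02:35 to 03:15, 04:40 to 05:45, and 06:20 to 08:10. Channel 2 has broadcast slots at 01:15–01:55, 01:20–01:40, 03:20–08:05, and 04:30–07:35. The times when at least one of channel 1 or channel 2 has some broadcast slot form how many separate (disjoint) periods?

3

B, merged: 01:15–01:55, 03:20–08:05.
A ∪ B = 01:15–01:55, 02:35–03:15, 03:20–08:10.
That is 3 disjoint pieces.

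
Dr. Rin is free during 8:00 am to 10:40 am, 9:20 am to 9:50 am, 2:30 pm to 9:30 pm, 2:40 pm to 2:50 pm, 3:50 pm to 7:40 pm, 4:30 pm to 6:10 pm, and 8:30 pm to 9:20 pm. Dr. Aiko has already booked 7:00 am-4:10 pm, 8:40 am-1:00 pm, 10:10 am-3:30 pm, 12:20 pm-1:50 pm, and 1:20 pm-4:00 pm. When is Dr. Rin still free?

Merge the first list: 8:00 am-10:40 am, 2:30 pm-9:30 pm.
Merge the second list: 7:00 am-4:10 pm.
8:00 am-10:40 am: fully covered by B → removed.
2:30 pm-9:30 pm minus B → 4:10 pm-9:30 pm.

4:10 pm-9:30 pm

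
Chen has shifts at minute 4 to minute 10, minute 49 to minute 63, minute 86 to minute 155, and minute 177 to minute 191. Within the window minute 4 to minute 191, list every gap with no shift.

Covered (merged): minute 4 to minute 10, minute 49 to minute 63, minute 86 to minute 155, minute 177 to minute 191.
Uncovered inside minute 4 to minute 191: minute 10 to minute 49, minute 63 to minute 86, minute 155 to minute 177.

minute 10 to minute 49, minute 63 to minute 86, minute 155 to minute 177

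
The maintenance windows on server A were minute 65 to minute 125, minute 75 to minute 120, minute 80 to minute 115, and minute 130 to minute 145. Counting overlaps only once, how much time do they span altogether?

Merged: minute 65 to minute 125, minute 130 to minute 145.
Lengths: 60 minutes + 15 minutes = 75 minutes.

75 minutes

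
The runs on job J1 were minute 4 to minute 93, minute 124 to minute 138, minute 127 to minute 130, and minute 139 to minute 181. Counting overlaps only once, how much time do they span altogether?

145 minutes

Merged: minute 4 to minute 93, minute 124 to minute 138, minute 139 to minute 181.
Lengths: 89 minutes + 14 minutes + 42 minutes = 145 minutes.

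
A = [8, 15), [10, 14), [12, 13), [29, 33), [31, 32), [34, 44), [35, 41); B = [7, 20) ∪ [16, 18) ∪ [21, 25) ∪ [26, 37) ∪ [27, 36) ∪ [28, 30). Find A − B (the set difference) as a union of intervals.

[37, 44)

A, merged: [8, 15), [29, 33), [34, 44).
B, merged: [7, 20), [21, 25), [26, 37).
[8, 15) lies entirely inside B → drops out.
[29, 33) lies entirely inside B → drops out.
[34, 44) with B removed leaves [37, 44).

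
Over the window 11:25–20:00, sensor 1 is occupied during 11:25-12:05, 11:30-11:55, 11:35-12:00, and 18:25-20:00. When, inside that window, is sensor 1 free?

After merging, the occupied span is 11:25–12:05, 18:25–20:00.
Uncovered inside 11:25–20:00: 12:05–18:25.

12:05–18:25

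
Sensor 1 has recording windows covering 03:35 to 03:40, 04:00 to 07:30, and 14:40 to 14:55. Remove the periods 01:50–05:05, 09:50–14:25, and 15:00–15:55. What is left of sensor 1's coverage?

05:05-07:30, 14:40-14:55

03:35-03:40 lies entirely inside B → drops out.
04:00-07:30 with B removed leaves 05:05-07:30.
14:40-14:55 is untouched.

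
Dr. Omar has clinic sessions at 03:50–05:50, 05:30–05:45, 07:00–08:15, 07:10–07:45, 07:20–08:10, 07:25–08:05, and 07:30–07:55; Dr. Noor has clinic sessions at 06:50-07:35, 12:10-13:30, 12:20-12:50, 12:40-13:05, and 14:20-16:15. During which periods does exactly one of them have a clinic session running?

Merge the first list: 03:50–05:50, 07:00–08:15.
Merge the second list: 06:50–07:35, 12:10–13:30, 14:20–16:15.
A but not B: 03:50–05:50, 07:35–08:15.
B but not A: 06:50–07:00, 12:10–13:30, 14:20–16:15.
Combining gives A △ B.

03:50–05:50, 06:50–07:00, 07:35–08:15, 12:10–13:30, 14:20–16:15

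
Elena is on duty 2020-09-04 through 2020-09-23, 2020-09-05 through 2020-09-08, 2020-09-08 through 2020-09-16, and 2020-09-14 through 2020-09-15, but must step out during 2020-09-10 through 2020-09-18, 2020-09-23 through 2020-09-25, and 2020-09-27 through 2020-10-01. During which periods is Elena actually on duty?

A, merged: 2020-09-04 through 2020-09-23.
2020-09-04 through 2020-09-23 minus B → 2020-09-04 through 2020-09-09, 2020-09-19 through 2020-09-22.

2020-09-04 through 2020-09-09, 2020-09-19 through 2020-09-22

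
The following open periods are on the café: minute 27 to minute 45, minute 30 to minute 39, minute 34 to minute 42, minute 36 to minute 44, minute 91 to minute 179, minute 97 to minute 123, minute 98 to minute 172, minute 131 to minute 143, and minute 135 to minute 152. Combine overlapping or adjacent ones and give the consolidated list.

minute 27 to minute 45, minute 91 to minute 179

minute 30 to minute 39 overlaps/touches minute 27 to minute 45 → extend to minute 27 to minute 45.
minute 34 to minute 42 overlaps/touches minute 27 to minute 45 → extend to minute 27 to minute 45.
minute 36 to minute 44 overlaps/touches minute 27 to minute 45 → extend to minute 27 to minute 45.
minute 91 to minute 179 is disjoint → start new block.
minute 97 to minute 123 overlaps/touches minute 91 to minute 179 → extend to minute 91 to minute 179.
minute 98 to minute 172 overlaps/touches minute 91 to minute 179 → extend to minute 91 to minute 179.
minute 131 to minute 143 overlaps/touches minute 91 to minute 179 → extend to minute 91 to minute 179.
minute 135 to minute 152 overlaps/touches minute 91 to minute 179 → extend to minute 91 to minute 179.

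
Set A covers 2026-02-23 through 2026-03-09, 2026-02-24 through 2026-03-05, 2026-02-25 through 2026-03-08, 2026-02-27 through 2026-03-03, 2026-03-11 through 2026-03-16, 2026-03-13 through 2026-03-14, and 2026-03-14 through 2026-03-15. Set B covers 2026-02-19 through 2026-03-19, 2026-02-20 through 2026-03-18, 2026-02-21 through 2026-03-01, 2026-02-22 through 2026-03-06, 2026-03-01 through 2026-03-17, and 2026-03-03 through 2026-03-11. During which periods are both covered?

First set merges to 2026-02-23 through 2026-03-09, 2026-03-11 through 2026-03-16.
Second set merges to 2026-02-19 through 2026-03-19.
2026-02-23 through 2026-03-09 ∩ B → 2026-02-23 through 2026-03-09.
2026-03-11 through 2026-03-16 ∩ B → 2026-03-11 through 2026-03-16.

2026-02-23 through 2026-03-09, 2026-03-11 through 2026-03-16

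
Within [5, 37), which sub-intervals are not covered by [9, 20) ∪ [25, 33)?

[5, 9) ∪ [20, 25) ∪ [33, 37)

After merging, the occupied span is [9, 20), [25, 33).
Gaps within [5, 37): [5, 9), [20, 25), [33, 37).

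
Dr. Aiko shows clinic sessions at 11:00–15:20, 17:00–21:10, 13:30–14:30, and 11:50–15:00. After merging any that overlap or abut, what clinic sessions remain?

Sort by start: 11:00-15:20, 11:50-15:00, 13:30-14:30, 17:00-21:10.
11:50-15:00 overlaps/touches 11:00-15:20 → extend to 11:00-15:20.
13:30-14:30 overlaps/touches 11:00-15:20 → extend to 11:00-15:20.
17:00-21:10 is disjoint → start new block.

11:00-15:20, 17:00-21:10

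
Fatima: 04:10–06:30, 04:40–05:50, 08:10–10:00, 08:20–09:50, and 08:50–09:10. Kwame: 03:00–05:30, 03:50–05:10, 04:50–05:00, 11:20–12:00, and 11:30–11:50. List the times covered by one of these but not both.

03:00-04:10, 05:30-06:30, 08:10-10:00, 11:20-12:00

First set merges to 04:10-06:30, 08:10-10:00.
Second set merges to 03:00-05:30, 11:20-12:00.
A \ B = 05:30-06:30, 08:10-10:00.
B \ A = 03:00-04:10, 11:20-12:00.
Union of the two gives the symmetric difference.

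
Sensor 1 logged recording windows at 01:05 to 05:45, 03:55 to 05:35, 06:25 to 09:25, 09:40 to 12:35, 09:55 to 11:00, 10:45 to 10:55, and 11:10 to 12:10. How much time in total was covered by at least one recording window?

10 h 35 min

Merged: 01:05–05:45, 06:25–09:25, 09:40–12:35.
Lengths: 4 h 40 min + 3 h + 2 h 55 min = 10 h 35 min.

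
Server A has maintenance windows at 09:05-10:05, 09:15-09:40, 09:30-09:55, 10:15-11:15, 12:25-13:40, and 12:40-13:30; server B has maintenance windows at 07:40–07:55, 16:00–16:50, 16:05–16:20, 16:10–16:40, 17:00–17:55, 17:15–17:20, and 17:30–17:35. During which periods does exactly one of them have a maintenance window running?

07:40-07:55, 09:05-10:05, 10:15-11:15, 12:25-13:40, 16:00-16:50, 17:00-17:55

First set merges to 09:05-10:05, 10:15-11:15, 12:25-13:40.
Second set merges to 07:40-07:55, 16:00-16:50, 17:00-17:55.
Only in the first: 09:05-10:05, 10:15-11:15, 12:25-13:40.
Only in the second: 07:40-07:55, 16:00-16:50, 17:00-17:55.
Together these are the periods covered by exactly one.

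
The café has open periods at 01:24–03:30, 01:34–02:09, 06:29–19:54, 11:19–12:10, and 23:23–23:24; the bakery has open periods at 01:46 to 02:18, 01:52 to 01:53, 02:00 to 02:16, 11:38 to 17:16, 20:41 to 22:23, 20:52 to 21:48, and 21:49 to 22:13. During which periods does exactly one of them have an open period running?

01:24-01:46, 02:18-03:30, 06:29-11:38, 17:16-19:54, 20:41-22:23, 23:23-23:24

Merge the first list: 01:24-03:30, 06:29-19:54, 23:23-23:24.
Merge the second list: 01:46-02:18, 11:38-17:16, 20:41-22:23.
A \ B = 01:24-01:46, 02:18-03:30, 06:29-11:38, 17:16-19:54, 23:23-23:24.
B \ A = 20:41-22:23.
Union of the two gives the symmetric difference.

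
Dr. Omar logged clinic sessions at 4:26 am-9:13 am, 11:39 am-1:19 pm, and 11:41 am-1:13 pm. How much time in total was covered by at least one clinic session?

6 h 27 min

Merged: 4:26 am–9:13 am, 11:39 am–1:19 pm.
Lengths: 4 h 47 min + 1 h 40 min = 6 h 27 min.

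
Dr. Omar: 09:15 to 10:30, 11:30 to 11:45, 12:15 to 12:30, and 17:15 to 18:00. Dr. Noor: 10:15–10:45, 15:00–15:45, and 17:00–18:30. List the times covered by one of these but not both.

A but not B: 09:15-10:15, 11:30-11:45, 12:15-12:30.
B but not A: 10:30-10:45, 15:00-15:45, 17:00-17:15, 18:00-18:30.
Combining gives A △ B.

09:15-10:15, 10:30-10:45, 11:30-11:45, 12:15-12:30, 15:00-15:45, 17:00-17:15, 18:00-18:30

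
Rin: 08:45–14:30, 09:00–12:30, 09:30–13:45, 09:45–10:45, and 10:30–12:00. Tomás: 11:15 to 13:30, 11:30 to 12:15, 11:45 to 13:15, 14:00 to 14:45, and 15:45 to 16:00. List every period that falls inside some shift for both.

11:15–13:30, 14:00–14:30

Merge the first list: 08:45–14:30.
Merge the second list: 11:15–13:30, 14:00–14:45, 15:45–16:00.
08:45–14:30 meets the second set on 11:15–13:30, 14:00–14:30.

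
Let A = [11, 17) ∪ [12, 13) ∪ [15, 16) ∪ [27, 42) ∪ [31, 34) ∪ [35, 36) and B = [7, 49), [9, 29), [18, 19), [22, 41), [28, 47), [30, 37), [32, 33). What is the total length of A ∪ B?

42

Merge the first list: [11, 17), [27, 42).
Merge the second list: [7, 49).
A ∪ B = [7, 49).
Total: 42.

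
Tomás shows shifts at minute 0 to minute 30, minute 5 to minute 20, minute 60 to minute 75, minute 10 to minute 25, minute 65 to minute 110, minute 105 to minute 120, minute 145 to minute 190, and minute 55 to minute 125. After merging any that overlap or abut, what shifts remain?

Sort by start: minute 0 to minute 30, minute 5 to minute 20, minute 10 to minute 25, minute 55 to minute 125, minute 60 to minute 75, minute 65 to minute 110, minute 105 to minute 120, minute 145 to minute 190.
minute 5 to minute 20 overlaps/touches minute 0 to minute 30 → extend to minute 0 to minute 30.
minute 10 to minute 25 overlaps/touches minute 0 to minute 30 → extend to minute 0 to minute 30.
minute 55 to minute 125 is disjoint → start new block.
minute 60 to minute 75 overlaps/touches minute 55 to minute 125 → extend to minute 55 to minute 125.
minute 65 to minute 110 overlaps/touches minute 55 to minute 125 → extend to minute 55 to minute 125.
minute 105 to minute 120 overlaps/touches minute 55 to minute 125 → extend to minute 55 to minute 125.
minute 145 to minute 190 is disjoint → start new block.

minute 0 to minute 30, minute 55 to minute 125, minute 145 to minute 190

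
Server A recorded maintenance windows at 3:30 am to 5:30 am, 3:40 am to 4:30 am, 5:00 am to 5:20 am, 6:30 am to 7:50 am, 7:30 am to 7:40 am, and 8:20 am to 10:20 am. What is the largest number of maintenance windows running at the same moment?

Walk the sorted start/end points keeping a running depth.
The depth first hits 2 at 3:40 am.

2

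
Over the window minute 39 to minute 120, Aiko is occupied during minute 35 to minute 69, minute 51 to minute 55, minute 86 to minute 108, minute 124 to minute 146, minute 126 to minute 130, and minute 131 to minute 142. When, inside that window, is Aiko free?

Covered (merged): minute 35 to minute 69, minute 86 to minute 108, minute 124 to minute 146.
Uncovered inside minute 39 to minute 120: minute 69 to minute 86, minute 108 to minute 120.

minute 69 to minute 86, minute 108 to minute 120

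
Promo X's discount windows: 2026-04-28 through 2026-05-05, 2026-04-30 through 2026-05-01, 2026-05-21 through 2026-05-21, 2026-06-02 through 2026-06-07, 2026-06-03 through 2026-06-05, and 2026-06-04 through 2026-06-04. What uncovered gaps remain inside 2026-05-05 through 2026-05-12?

After merging, the occupied span is 2026-04-28 through 2026-05-05, 2026-05-21 through 2026-05-21, 2026-06-02 through 2026-06-07.
Complement within 2026-05-05 through 2026-05-12: 2026-05-06 through 2026-05-12.

2026-05-06 through 2026-05-12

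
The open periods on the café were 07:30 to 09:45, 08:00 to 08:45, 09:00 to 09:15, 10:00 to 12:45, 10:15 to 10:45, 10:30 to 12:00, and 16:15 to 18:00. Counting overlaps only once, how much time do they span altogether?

Merged: 07:30–09:45, 10:00–12:45, 16:15–18:00.
Lengths: 2 h 15 min + 2 h 45 min + 1 h 45 min = 6 h 45 min.

6 h 45 min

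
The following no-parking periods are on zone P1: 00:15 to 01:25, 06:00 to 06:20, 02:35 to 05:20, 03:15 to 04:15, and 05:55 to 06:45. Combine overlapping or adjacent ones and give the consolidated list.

Sort by start: 00:15–01:25, 02:35–05:20, 03:15–04:15, 05:55–06:45, 06:00–06:20.
02:35–05:20 is disjoint → start new block.
03:15–04:15 overlaps/touches 02:35–05:20 → extend to 02:35–05:20.
05:55–06:45 is disjoint → start new block.
06:00–06:20 overlaps/touches 05:55–06:45 → extend to 05:55–06:45.

00:15–01:25, 02:35–05:20, 05:55–06:45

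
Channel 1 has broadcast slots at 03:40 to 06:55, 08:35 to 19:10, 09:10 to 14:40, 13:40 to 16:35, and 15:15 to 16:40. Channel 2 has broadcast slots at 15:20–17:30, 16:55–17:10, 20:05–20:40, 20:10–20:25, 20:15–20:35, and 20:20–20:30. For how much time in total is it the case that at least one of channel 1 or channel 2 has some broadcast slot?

14 h 25 min

First set merges to 03:40–06:55, 08:35–19:10.
Second set merges to 15:20–17:30, 20:05–20:40.
A ∪ B = 03:40–06:55, 08:35–19:10, 20:05–20:40.
Total: 3 h 15 min + 10 h 35 min + 35 min = 14 h 25 min.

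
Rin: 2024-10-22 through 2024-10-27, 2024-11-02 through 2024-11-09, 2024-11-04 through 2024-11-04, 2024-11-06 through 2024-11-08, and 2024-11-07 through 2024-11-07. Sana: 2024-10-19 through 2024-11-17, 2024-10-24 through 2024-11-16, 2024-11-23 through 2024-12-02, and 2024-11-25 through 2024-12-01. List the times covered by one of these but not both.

A, merged: 2024-10-22 through 2024-10-27, 2024-11-02 through 2024-11-09.
B, merged: 2024-10-19 through 2024-11-17, 2024-11-23 through 2024-12-02.
Only in the first: none.
Only in the second: 2024-10-19 through 2024-10-21, 2024-10-28 through 2024-11-01, 2024-11-10 through 2024-11-17, 2024-11-23 through 2024-12-02.
Together these are the periods covered by exactly one.

2024-10-19 through 2024-10-21, 2024-10-28 through 2024-11-01, 2024-11-10 through 2024-11-17, 2024-11-23 through 2024-12-02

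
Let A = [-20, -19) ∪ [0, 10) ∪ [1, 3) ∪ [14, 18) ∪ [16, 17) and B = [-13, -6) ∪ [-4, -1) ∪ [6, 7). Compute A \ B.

A, merged: [-20, -19), [0, 10), [14, 18).
[-20, -19): no B overlap → unchanged.
[0, 10) minus B → [0, 6), [7, 10).
[14, 18): no B overlap → unchanged.

[-20, -19) ∪ [0, 6) ∪ [7, 10) ∪ [14, 18)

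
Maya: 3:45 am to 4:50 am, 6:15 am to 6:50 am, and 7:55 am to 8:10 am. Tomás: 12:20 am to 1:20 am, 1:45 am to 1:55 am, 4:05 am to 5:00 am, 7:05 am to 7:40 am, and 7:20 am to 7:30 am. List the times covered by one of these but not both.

Second set merges to 12:20 am–1:20 am, 1:45 am–1:55 am, 4:05 am–5:00 am, 7:05 am–7:40 am.
A but not B: 3:45 am–4:05 am, 6:15 am–6:50 am, 7:55 am–8:10 am.
B but not A: 12:20 am–1:20 am, 1:45 am–1:55 am, 4:50 am–5:00 am, 7:05 am–7:40 am.
Combining gives A △ B.

12:20 am–1:20 am, 1:45 am–1:55 am, 3:45 am–4:05 am, 4:50 am–5:00 am, 6:15 am–6:50 am, 7:05 am–7:40 am, 7:55 am–8:10 am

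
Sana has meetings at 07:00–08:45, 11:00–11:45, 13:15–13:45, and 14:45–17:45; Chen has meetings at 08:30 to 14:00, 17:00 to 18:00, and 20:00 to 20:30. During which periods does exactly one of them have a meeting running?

07:00-08:30, 08:45-11:00, 11:45-13:15, 13:45-14:00, 14:45-17:00, 17:45-18:00, 20:00-20:30

A \ B = 07:00-08:30, 14:45-17:00.
B \ A = 08:45-11:00, 11:45-13:15, 13:45-14:00, 17:45-18:00, 20:00-20:30.
Union of the two gives the symmetric difference.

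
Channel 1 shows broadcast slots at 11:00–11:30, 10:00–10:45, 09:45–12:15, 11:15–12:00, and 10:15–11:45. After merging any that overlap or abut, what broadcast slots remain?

09:45–12:15

Sort by start: 09:45–12:15, 10:00–10:45, 10:15–11:45, 11:00–11:30, 11:15–12:00.
10:00–10:45 overlaps/touches 09:45–12:15 → extend to 09:45–12:15.
10:15–11:45 overlaps/touches 09:45–12:15 → extend to 09:45–12:15.
11:00–11:30 overlaps/touches 09:45–12:15 → extend to 09:45–12:15.
11:15–12:00 overlaps/touches 09:45–12:15 → extend to 09:45–12:15.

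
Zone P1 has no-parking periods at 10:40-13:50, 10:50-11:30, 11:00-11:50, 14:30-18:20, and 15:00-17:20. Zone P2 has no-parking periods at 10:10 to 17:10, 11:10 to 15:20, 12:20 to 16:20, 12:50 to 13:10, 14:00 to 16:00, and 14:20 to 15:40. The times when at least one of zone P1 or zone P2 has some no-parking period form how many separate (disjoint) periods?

1

A, merged: 10:40-13:50, 14:30-18:20.
B, merged: 10:10-17:10.
A ∪ B = 10:10-18:20.
That is 1 disjoint piece.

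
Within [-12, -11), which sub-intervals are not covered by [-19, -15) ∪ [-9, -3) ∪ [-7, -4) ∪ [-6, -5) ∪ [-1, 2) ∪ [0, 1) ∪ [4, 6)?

Covered (merged): [-19, -15), [-9, -3), [-1, 2), [4, 6).
Complement within [-12, -11): [-12, -11).

[-12, -11)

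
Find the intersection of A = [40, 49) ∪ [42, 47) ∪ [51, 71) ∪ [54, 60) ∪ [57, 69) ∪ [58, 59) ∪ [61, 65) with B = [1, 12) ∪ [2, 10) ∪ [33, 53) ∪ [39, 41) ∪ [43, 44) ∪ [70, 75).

[40, 49) ∪ [51, 53) ∪ [70, 71)

Merge the first list: [40, 49), [51, 71).
Merge the second list: [1, 12), [33, 53), [70, 75).
[40, 49) overlaps B on [40, 49).
[51, 71) overlaps B on [51, 53), [70, 71).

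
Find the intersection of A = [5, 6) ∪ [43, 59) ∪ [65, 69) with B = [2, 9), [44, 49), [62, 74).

[5, 6) ∪ [44, 49) ∪ [65, 69)

[5, 6) ∩ B → [5, 6).
[43, 59) ∩ B → [44, 49).
[65, 69) ∩ B → [65, 69).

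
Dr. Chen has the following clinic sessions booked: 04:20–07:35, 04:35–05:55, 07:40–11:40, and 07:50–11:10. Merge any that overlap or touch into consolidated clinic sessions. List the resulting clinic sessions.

04:35–05:55 overlaps/touches 04:20–07:35 → extend to 04:20–07:35.
07:40–11:40 is disjoint → start new block.
07:50–11:10 overlaps/touches 07:40–11:40 → extend to 07:40–11:40.

04:20–07:35, 07:40–11:40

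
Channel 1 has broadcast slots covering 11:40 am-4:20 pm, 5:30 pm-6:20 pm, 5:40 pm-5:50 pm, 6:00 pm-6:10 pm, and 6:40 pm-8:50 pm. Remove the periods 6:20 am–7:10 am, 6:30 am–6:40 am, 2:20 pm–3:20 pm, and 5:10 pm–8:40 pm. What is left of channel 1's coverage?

A, merged: 11:40 am–4:20 pm, 5:30 pm–6:20 pm, 6:40 pm–8:50 pm.
B, merged: 6:20 am–7:10 am, 2:20 pm–3:20 pm, 5:10 pm–8:40 pm.
11:40 am–4:20 pm \ B = 11:40 am–2:20 pm, 3:20 pm–4:20 pm.
5:30 pm–6:20 pm: entirely removed.
6:40 pm–8:50 pm \ B = 8:40 pm–8:50 pm.

11:40 am–2:20 pm, 3:20 pm–4:20 pm, 8:40 pm–8:50 pm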